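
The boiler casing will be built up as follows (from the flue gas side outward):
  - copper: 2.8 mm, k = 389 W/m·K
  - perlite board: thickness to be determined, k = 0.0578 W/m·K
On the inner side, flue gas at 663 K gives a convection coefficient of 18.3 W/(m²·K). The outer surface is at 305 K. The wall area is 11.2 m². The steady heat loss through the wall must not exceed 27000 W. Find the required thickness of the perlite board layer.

L ≈ 5.42 mm

Thermal resistances in series:
R_inner film = 1/(h_i·A) = 1/(18.3×11.2) = 0.004879 K/W
R_copper = L/(kA) = 0.0028/(389×11.2) = 6.427×10^-7 K/W
Sum of the known resistances R_other = 0.00488 K/W
Required total resistance R_tot = ΔT/Q_allow = 358/27000 = 0.01326 K/W
R_perlite board = R_tot − R_other = 0.00838 K/W
L = R·k·A = 0.00838×0.0578×11.2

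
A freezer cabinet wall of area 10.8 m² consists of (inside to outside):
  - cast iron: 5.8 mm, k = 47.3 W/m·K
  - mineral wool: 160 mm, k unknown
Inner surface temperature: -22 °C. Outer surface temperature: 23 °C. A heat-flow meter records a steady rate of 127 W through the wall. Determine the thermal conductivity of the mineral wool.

Treating each layer as a thermal resistance in series:
R_cast iron = L/(kA) = 0.0058/(47.3×10.8) = 1.135×10^-5 K/W
Sum of known resistances R_other = 1.135×10^-5 K/W
Total R = ΔT/Q = 45/127 = 0.3543 K/W
R_mineral wool = R_total − R_other = 0.3543 K/W
k = L/(R·A) = 0.16/(0.3543×10.8)

k ≈ 0.0418 W/(m·K)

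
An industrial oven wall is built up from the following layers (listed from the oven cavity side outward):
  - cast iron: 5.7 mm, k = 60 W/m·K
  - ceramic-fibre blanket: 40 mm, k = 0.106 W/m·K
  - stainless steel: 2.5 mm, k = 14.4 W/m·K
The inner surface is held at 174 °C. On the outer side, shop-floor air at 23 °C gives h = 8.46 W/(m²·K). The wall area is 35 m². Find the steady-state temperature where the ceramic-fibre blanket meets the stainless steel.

Series thermal resistances:
R_cast iron = L/(kA) = 0.0057/(60×35) = 2.714×10^-6 K/W
R_ceramic-fibre blanket = L/(kA) = 0.04/(0.106×35) = 0.01078 K/W
R_stainless steel = L/(kA) = 0.0025/(14.4×35) = 4.96×10^-6 K/W
R_outer film = 1/(h_o·A) = 1/(8.46×35) = 0.003377 K/W
R_total = 0.01417 K/W;  Q = ΔT/R_total = 151/0.01417 = 10660 W
T_interface = T_inner − Q·ΣR(inner→interface) = 174 − 10700×0.01078

T ≈ 59.1 °C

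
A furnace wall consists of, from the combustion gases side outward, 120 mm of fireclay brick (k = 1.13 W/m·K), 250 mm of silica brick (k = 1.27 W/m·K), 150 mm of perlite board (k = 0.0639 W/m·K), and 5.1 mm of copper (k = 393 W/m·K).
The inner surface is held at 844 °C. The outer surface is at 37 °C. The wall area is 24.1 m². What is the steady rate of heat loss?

Q ≈ 7340 W

Treating each layer as a thermal resistance in series:
R_fireclay brick = L/(kA) = 0.12/(1.13×24.1) = 0.004406 K/W
R_silica brick = L/(kA) = 0.25/(1.27×24.1) = 0.008168 K/W
R_perlite board = L/(kA) = 0.15/(0.0639×24.1) = 0.0974 K/W
R_copper = L/(kA) = 0.0051/(393×24.1) = 5.385×10^-7 K/W
R_total = 0.11 K/W
Q = ΔT / R_total = 807 / 0.11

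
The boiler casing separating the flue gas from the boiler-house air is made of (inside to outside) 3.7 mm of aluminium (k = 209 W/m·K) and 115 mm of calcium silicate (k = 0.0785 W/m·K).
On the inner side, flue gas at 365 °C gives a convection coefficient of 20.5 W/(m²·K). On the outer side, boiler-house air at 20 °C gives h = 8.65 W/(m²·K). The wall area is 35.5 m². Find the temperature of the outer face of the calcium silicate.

Using the resistance-network approach (series):
R_inner film = 1/(h_i·A) = 1/(20.5×35.5) = 0.001374 K/W
R_aluminium = L/(kA) = 0.0037/(209×35.5) = 4.987×10^-7 K/W
R_calcium silicate = L/(kA) = 0.115/(0.0785×35.5) = 0.04127 K/W
R_outer film = 1/(h_o·A) = 1/(8.65×35.5) = 0.003257 K/W
R_total = 0.0459 K/W;  Q = ΔT/R_total = 345/0.0459 = 7517 W
T_interface = T_inner − Q·ΣR(inner→interface) = 365 − 7520×0.04264

T ≈ 44.5 °C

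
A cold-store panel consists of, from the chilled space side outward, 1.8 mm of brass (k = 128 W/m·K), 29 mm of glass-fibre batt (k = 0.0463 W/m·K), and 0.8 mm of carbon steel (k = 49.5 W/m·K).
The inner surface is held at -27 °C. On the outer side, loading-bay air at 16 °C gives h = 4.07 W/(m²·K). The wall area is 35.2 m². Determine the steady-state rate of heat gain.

Q ≈ 1740 W

Series thermal resistances:
R_brass = L/(kA) = 0.0018/(128×35.2) = 3.995×10^-7 K/W
R_glass-fibre batt = L/(kA) = 0.029/(0.0463×35.2) = 0.01779 K/W
R_carbon steel = L/(kA) = 0.0008/(49.5×35.2) = 4.591×10^-7 K/W
R_outer film = 1/(h_o·A) = 1/(4.07×35.2) = 0.00698 K/W
R_total = 0.02478 K/W
Q = ΔT / R_total = 43 / 0.02478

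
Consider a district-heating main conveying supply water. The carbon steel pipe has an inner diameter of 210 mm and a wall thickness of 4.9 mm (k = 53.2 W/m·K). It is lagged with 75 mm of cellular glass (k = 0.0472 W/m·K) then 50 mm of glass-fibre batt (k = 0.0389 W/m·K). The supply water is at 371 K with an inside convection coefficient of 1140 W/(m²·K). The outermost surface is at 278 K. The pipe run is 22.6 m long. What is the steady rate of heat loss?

Q ≈ 768 W

Treating each annulus and film as a series resistance:
R_inner film = 1/(h_i·2πr₁L) = 1/(1140×2π×0.105×22.6) = 5.883×10^-5 K/W
R_carbon steel pipe wall = ln(109.9/105)/(2π×53.2×22.6) = 6.038×10^-6 K/W
R_cellular glass = ln(184.9/109.9)/(2π×0.0472×22.6) = 0.07762 K/W
R_glass-fibre batt = ln(234.9/184.9)/(2π×0.0389×22.6) = 0.04333 K/W
R_total = 0.121 K/W
Q = ΔT/R_total = 93/0.121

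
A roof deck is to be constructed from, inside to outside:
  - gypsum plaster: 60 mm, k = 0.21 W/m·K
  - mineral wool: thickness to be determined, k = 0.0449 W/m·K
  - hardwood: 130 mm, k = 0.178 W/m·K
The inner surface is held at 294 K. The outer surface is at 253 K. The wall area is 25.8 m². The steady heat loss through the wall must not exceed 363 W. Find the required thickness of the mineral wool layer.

Treating each layer as a thermal resistance in series:
R_gypsum plaster = L/(kA) = 0.06/(0.21×25.8) = 0.01107 K/W
R_hardwood = L/(kA) = 0.13/(0.178×25.8) = 0.02831 K/W
Sum of the known resistances R_other = 0.03938 K/W
Required total resistance R_tot = ΔT/Q_allow = 41/363 = 0.1129 K/W
R_mineral wool = R_tot − R_other = 0.07357 K/W
L = R·k·A = 0.07357×0.0449×25.8

L ≈ 85.2 mm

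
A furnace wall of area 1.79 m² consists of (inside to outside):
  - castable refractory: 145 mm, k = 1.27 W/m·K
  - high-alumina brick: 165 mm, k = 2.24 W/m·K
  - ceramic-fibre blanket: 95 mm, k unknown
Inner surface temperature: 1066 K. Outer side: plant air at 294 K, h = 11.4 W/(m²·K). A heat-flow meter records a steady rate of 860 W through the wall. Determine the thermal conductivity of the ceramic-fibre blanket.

k ≈ 0.0714 W/(m·K)

Model the wall as resistances in series:
R_castable refractory = L/(kA) = 0.145/(1.27×1.79) = 0.06378 K/W
R_high-alumina brick = L/(kA) = 0.165/(2.24×1.79) = 0.04115 K/W
R_outer film = 1/(h_o·A) = 1/(11.4×1.79) = 0.04901 K/W
Sum of known resistances R_other = 0.1539 K/W
Total R = ΔT/Q = 772/860 = 0.8977 K/W
R_ceramic-fibre blanket = R_total − R_other = 0.7437 K/W
k = L/(R·A) = 0.095/(0.7437×1.79)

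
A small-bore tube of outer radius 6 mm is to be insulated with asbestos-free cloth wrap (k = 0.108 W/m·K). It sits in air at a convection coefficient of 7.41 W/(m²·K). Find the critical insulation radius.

r_cr ≈ 14.6 mm

For a cylinder r_cr = k/h = 0.108/7.41
r_cr = 14.6 mm; since the bare radius (6 mm) is below r_cr, adding a thin layer of insulation will *increase* heat loss.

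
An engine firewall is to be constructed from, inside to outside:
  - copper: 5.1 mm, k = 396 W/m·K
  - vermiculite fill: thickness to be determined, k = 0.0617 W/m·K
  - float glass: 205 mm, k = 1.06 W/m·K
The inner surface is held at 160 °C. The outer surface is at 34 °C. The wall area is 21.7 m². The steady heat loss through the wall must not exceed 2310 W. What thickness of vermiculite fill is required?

L ≈ 61.1 mm

Thermal resistances in series:
R_copper = L/(kA) = 0.0051/(396×21.7) = 5.935×10^-7 K/W
R_float glass = L/(kA) = 0.205/(1.06×21.7) = 0.008912 K/W
Sum of the known resistances R_other = 0.008913 K/W
Required total resistance R_tot = ΔT/Q_allow = 126/2310 = 0.05455 K/W
R_vermiculite fill = R_tot − R_other = 0.04563 K/W
L = R·k·A = 0.04563×0.0617×21.7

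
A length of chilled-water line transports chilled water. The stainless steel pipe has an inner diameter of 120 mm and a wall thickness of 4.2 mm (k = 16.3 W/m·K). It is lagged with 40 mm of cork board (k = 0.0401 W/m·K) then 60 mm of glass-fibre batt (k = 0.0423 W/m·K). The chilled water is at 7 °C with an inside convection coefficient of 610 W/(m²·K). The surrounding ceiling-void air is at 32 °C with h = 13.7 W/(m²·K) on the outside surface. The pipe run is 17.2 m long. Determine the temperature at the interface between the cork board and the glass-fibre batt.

Cylindrical conduction, so R = ln(r₂/r₁)/(2πkL) per layer, in series:
R_inner film = 1/(h_i·2πr₁L) = 1/(610×2π×0.06×17.2) = 2.528×10^-4 K/W
R_stainless steel pipe wall = ln(64.2/60)/(2π×16.3×17.2) = 3.841×10^-5 K/W
R_cork board = ln(104.2/64.2)/(2π×0.0401×17.2) = 0.1118 K/W
R_glass-fibre batt = ln(164.2/104.2)/(2π×0.0423×17.2) = 0.09948 K/W
R_outer film = 1/(h_o·2πr_oL) = 1/(13.7×2π×0.1642×17.2) = 0.004113 K/W
R_total = 0.2156 K/W
Q = ΔT/R_total = 25/0.2156
Q = 116 W
T_interface = T_inner + Q·ΣR(inner→interface) = 7 + 116×0.112

T ≈ 20 °C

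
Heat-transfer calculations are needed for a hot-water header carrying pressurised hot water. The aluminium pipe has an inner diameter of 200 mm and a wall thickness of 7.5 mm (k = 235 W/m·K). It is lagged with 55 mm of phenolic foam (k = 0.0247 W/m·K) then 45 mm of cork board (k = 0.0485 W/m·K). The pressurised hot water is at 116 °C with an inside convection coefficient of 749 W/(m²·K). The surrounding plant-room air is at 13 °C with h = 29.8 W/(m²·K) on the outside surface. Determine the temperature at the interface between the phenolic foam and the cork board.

T ≈ 37.4 °C

Treating each annulus and film as a series resistance:
R_inner film = 1/(h_i·2πr₁L) = 1/(749×2π×0.1×1) = 0.002125 K/W
R_aluminium pipe wall = ln(107.5/100)/(2π×235×1) = 4.898×10^-5 K/W
R_phenolic foam = ln(162.5/107.5)/(2π×0.0247×1) = 2.662 K/W
R_cork board = ln(207.5/162.5)/(2π×0.0485×1) = 0.8022 K/W
R_outer film = 1/(h_o·2πr_oL) = 1/(29.8×2π×0.2075×1) = 0.02574 K/W
R_total = 3.492 K/W
Q = ΔT/R_total = 103/3.492
Q = 29.5 W/m
T_interface = T_inner − Q·ΣR(inner→interface) = 116 − 29.5×2.665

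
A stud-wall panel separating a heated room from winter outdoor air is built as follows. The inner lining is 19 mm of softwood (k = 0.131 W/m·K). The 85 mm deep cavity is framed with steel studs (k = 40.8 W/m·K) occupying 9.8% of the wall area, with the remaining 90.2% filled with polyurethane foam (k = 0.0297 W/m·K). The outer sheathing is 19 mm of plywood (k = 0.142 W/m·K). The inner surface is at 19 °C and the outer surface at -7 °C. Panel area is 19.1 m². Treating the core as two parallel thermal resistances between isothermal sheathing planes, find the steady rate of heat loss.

Q ≈ 1660 W

Sheathing layers in series; stud and cavity paths in parallel between them.
R_inner = 0.019/(0.131×19.1) = 0.007594 K/W
R_stud  = 0.085/(40.8×0.098×19.1) = 0.001113 K/W
R_cav   = 0.085/(0.0297×0.902×19.1) = 0.1661 K/W
1/R_core = 1/R_stud + 1/R_cav → R_core = 0.001106 K/W
R_outer = 0.019/(0.142×19.1) = 0.007005 K/W
R_total = 0.0157 K/W
Q = ΔT/R_total = 26/0.0157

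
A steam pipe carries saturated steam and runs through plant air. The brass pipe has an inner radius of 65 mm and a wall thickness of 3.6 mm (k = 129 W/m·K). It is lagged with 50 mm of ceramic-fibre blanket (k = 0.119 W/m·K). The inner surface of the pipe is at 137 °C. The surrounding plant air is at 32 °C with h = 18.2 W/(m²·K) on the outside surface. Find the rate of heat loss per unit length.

For a radial system each layer contributes R = ln(r_out/r_in)/(2πkL); films add R = 1/(hA).
R_brass pipe wall = ln(68.6/65)/(2π×129×1) = 6.651×10^-5 K/W
R_ceramic-fibre blanket = ln(118.6/68.6)/(2π×0.119×1) = 0.7322 K/W
R_outer film = 1/(h_o·2πr_oL) = 1/(18.2×2π×0.1186×1) = 0.07373 K/W
R_total = 0.806 K/W
Q = ΔT/R_total = 105/0.806

q′ ≈ 130 W/m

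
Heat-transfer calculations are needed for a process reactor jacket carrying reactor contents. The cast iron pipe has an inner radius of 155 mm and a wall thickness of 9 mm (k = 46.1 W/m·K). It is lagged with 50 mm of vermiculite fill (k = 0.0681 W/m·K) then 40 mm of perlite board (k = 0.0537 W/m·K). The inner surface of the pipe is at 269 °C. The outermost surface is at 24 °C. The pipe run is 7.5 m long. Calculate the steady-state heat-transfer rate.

Q ≈ 1630 W

Cylindrical conduction, so R = ln(r₂/r₁)/(2πkL) per layer, in series:
R_cast iron pipe wall = ln(164/155)/(2π×46.1×7.5) = 2.598×10^-5 K/W
R_vermiculite fill = ln(214/164)/(2π×0.0681×7.5) = 0.08292 K/W
R_perlite board = ln(254/214)/(2π×0.0537×7.5) = 0.06772 K/W
R_total = 0.1507 K/W
Q = ΔT/R_total = 245/0.1507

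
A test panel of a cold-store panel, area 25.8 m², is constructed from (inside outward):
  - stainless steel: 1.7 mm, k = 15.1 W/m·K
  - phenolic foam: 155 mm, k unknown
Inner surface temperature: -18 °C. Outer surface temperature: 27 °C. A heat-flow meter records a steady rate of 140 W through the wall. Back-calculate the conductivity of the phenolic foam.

k ≈ 0.0187 W/(m·K)

Series thermal resistances:
R_stainless steel = L/(kA) = 0.0017/(15.1×25.8) = 4.364×10^-6 K/W
Sum of known resistances R_other = 4.364×10^-6 K/W
Total R = ΔT/Q = 45/140 = 0.3214 K/W
R_phenolic foam = R_total − R_other = 0.3214 K/W
k = L/(R·A) = 0.155/(0.3214×25.8)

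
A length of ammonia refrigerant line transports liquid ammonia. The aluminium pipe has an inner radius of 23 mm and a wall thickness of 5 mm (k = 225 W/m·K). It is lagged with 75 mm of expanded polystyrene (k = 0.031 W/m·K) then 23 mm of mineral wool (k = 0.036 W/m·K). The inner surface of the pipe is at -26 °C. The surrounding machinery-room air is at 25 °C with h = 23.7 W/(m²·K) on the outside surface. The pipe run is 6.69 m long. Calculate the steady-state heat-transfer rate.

Q ≈ 44.7 W

Per-layer cylindrical resistances, series-summed:
R_aluminium pipe wall = ln(28/23)/(2π×225×6.69) = 2.08×10^-5 K/W
R_expanded polystyrene = ln(103/28)/(2π×0.031×6.69) = 0.9996 K/W
R_mineral wool = ln(126/103)/(2π×0.036×6.69) = 0.1332 K/W
R_outer film = 1/(h_o·2πr_oL) = 1/(23.7×2π×0.126×6.69) = 0.007967 K/W
R_total = 1.141 K/W
Q = ΔT/R_total = 51/1.141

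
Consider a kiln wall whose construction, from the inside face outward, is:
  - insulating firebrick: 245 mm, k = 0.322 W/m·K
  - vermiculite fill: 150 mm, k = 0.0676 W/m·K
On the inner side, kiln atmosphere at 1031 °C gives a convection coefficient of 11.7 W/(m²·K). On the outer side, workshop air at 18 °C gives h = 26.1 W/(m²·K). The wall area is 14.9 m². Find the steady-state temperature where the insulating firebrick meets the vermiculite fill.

Series thermal resistances:
R_inner film = 1/(h_i·A) = 1/(11.7×14.9) = 0.005736 K/W
R_insulating firebrick = L/(kA) = 0.245/(0.322×14.9) = 0.05107 K/W
R_vermiculite fill = L/(kA) = 0.15/(0.0676×14.9) = 0.1489 K/W
R_outer film = 1/(h_o·A) = 1/(26.1×14.9) = 0.002571 K/W
R_total = 0.2083 K/W;  Q = ΔT/R_total = 1013/0.2083 = 4863 W
T_interface = T_inner − Q·ΣR(inner→interface) = 1031 − 4860×0.0568

T ≈ 755 °C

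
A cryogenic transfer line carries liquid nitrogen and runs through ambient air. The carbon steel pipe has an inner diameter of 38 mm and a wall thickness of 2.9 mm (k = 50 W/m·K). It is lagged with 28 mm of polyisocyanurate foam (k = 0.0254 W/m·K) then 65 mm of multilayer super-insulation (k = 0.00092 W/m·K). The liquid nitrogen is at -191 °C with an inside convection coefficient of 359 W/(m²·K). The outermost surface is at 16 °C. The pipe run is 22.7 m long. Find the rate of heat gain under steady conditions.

Treating each annulus and film as a series resistance:
R_inner film = 1/(h_i·2πr₁L) = 1/(359×2π×0.019×22.7) = 0.001028 K/W
R_carbon steel pipe wall = ln(21.9/19)/(2π×50×22.7) = 1.992×10^-5 K/W
R_polyisocyanurate foam = ln(49.9/21.9)/(2π×0.0254×22.7) = 0.2273 K/W
R_multilayer super-insulation = ln(114.9/49.9)/(2π×0.00092×22.7) = 6.356 K/W
R_total = 6.585 K/W
Q = ΔT/R_total = 207/6.585

Q ≈ 31.4 W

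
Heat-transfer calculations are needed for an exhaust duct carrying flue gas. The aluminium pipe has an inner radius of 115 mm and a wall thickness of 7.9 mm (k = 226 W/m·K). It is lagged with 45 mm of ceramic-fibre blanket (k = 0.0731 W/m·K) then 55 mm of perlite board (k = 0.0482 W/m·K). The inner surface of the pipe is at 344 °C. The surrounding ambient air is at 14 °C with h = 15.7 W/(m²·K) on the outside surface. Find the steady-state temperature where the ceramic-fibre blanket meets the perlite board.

Per-layer cylindrical resistances, series-summed:
R_aluminium pipe wall = ln(122.9/115)/(2π×226×1) = 4.679×10^-5 K/W
R_ceramic-fibre blanket = ln(167.9/122.9)/(2π×0.0731×1) = 0.6793 K/W
R_perlite board = ln(222.9/167.9)/(2π×0.0482×1) = 0.9356 K/W
R_outer film = 1/(h_o·2πr_oL) = 1/(15.7×2π×0.2229×1) = 0.04548 K/W
R_total = 1.66 K/W
Q = ΔT/R_total = 330/1.66
Q = 199 W/m
T_interface = T_inner − Q·ΣR(inner→interface) = 344 − 199×0.6793

T ≈ 209 °C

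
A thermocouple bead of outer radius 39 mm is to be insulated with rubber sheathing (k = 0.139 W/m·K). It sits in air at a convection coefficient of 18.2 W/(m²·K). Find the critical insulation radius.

For a sphere r_cr = 2k/h = 2×0.139/18.2
r_cr = 15.3 mm; since the bare radius (39 mm) is above r_cr, any added insulation will reduce heat loss.

r_cr ≈ 15.3 mm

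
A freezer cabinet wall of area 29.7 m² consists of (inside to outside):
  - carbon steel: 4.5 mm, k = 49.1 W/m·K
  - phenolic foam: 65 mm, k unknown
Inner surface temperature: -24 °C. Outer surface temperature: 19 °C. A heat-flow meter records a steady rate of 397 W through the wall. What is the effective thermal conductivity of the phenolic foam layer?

k ≈ 0.0202 W/(m·K)

Model the wall as resistances in series:
R_carbon steel = L/(kA) = 0.0045/(49.1×29.7) = 3.086×10^-6 K/W
Sum of known resistances R_other = 3.086×10^-6 K/W
Total R = ΔT/Q = 43/397 = 0.1083 K/W
R_phenolic foam = R_total − R_other = 0.1083 K/W
k = L/(R·A) = 0.065/(0.1083×29.7)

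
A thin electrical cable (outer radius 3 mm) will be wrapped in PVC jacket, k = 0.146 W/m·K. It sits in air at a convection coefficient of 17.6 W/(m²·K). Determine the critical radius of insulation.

r_cr ≈ 8.3 mm

For a cylinder r_cr = k/h = 0.146/17.6
r_cr = 8.3 mm; since the bare radius (3 mm) is below r_cr, adding a thin layer of insulation will *increase* heat loss.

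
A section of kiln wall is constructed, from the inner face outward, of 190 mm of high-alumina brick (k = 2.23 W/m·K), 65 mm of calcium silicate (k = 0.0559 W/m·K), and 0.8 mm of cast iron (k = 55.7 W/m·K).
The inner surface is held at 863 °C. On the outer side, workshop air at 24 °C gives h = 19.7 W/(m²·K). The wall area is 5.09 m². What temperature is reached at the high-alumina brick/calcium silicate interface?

T ≈ 808 °C

Treating each layer as a thermal resistance in series:
R_high-alumina brick = L/(kA) = 0.19/(2.23×5.09) = 0.01674 K/W
R_calcium silicate = L/(kA) = 0.065/(0.0559×5.09) = 0.2284 K/W
R_cast iron = L/(kA) = 0.0008/(55.7×5.09) = 2.822×10^-6 K/W
R_outer film = 1/(h_o·A) = 1/(19.7×5.09) = 0.009973 K/W
R_total = 0.2552 K/W;  Q = ΔT/R_total = 839/0.2552 = 3288 W
T_interface = T_inner − Q·ΣR(inner→interface) = 863 − 3290×0.01674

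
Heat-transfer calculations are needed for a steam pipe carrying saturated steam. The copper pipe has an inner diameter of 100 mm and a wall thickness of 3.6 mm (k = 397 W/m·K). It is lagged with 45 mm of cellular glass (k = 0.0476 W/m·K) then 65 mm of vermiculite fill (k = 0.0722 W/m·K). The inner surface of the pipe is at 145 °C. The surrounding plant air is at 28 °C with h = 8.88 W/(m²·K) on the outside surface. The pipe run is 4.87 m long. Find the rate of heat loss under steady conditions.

Treating each annulus and film as a series resistance:
R_copper pipe wall = ln(53.6/50)/(2π×397×4.87) = 5.723×10^-6 K/W
R_cellular glass = ln(98.6/53.6)/(2π×0.0476×4.87) = 0.4185 K/W
R_vermiculite fill = ln(163.6/98.6)/(2π×0.0722×4.87) = 0.2292 K/W
R_outer film = 1/(h_o·2πr_oL) = 1/(8.88×2π×0.1636×4.87) = 0.0225 K/W
R_total = 0.6702 K/W
Q = ΔT/R_total = 117/0.6702

Q ≈ 175 W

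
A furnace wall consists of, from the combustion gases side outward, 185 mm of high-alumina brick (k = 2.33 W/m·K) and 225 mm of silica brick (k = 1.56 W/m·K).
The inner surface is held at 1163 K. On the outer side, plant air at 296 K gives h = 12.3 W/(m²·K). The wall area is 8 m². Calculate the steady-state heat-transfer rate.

Using the resistance-network approach (series):
R_high-alumina brick = L/(kA) = 0.185/(2.33×8) = 0.009925 K/W
R_silica brick = L/(kA) = 0.225/(1.56×8) = 0.01803 K/W
R_outer film = 1/(h_o·A) = 1/(12.3×8) = 0.01016 K/W
R_total = 0.03812 K/W
Q = ΔT / R_total = 867 / 0.03812

Q ≈ 22700 W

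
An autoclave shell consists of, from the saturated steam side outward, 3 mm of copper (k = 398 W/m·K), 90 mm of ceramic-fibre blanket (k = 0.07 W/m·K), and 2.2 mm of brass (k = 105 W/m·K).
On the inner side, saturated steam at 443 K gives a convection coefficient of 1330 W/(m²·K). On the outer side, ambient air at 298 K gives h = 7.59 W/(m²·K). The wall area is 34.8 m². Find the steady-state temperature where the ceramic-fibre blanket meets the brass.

Model the wall as resistances in series:
R_inner film = 1/(h_i·A) = 1/(1330×34.8) = 2.161×10^-5 K/W
R_copper = L/(kA) = 0.003/(398×34.8) = 2.166×10^-7 K/W
R_ceramic-fibre blanket = L/(kA) = 0.09/(0.07×34.8) = 0.03695 K/W
R_brass = L/(kA) = 0.0022/(105×34.8) = 6.021×10^-7 K/W
R_outer film = 1/(h_o·A) = 1/(7.59×34.8) = 0.003786 K/W
R_total = 0.04075 K/W;  Q = ΔT/R_total = 145/0.04075 = 3558 W
T_interface = T_inner − Q·ΣR(inner→interface) = 443 − 3560×0.03697

T ≈ 311 K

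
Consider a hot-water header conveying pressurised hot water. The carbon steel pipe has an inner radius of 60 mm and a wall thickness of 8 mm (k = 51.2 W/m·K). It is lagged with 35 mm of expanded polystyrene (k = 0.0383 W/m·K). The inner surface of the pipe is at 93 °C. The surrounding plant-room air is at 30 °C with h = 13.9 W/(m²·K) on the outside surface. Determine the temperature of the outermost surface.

T ≈ 33.8 °C

Radial resistances (cylindrical: R_cond = ln(r_o/r_i)/(2πkL), R_conv = 1/(h·2πrL)):
R_carbon steel pipe wall = ln(68/60)/(2π×51.2×1) = 3.891×10^-4 K/W
R_expanded polystyrene = ln(103/68)/(2π×0.0383×1) = 1.725 K/W
R_outer film = 1/(h_o·2πr_oL) = 1/(13.9×2π×0.103×1) = 0.1112 K/W
R_total = 1.837 K/W
Q = ΔT/R_total = 63/1.837
Q = 34.3 W/m
T_interface = T_inner − Q·ΣR(inner→interface) = 93 − 34.3×1.726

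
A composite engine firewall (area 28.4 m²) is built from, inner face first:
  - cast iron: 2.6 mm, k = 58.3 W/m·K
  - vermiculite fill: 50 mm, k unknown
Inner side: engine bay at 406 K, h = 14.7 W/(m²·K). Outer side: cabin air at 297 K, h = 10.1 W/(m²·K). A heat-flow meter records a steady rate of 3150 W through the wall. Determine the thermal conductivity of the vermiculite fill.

Using the resistance-network approach (series):
R_inner film = 1/(h_i·A) = 1/(14.7×28.4) = 0.002395 K/W
R_cast iron = L/(kA) = 0.0026/(58.3×28.4) = 1.57×10^-6 K/W
R_outer film = 1/(h_o·A) = 1/(10.1×28.4) = 0.003486 K/W
Sum of known resistances R_other = 0.005883 K/W
Total R = ΔT/Q = 109/3150 = 0.0346 K/W
R_vermiculite fill = R_total − R_other = 0.02872 K/W
k = L/(R·A) = 0.05/(0.02872×28.4)

k ≈ 0.0613 W/(m·K)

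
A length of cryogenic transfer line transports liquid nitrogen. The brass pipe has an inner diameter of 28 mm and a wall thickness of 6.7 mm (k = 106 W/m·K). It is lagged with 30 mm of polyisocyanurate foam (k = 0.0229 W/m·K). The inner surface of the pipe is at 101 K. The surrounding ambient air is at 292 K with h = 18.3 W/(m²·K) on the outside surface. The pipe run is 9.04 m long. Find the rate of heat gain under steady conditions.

Q ≈ 270 W

Per-layer cylindrical resistances, series-summed:
R_brass pipe wall = ln(20.7/14)/(2π×106×9.04) = 6.495×10^-5 K/W
R_polyisocyanurate foam = ln(50.7/20.7)/(2π×0.0229×9.04) = 0.6887 K/W
R_outer film = 1/(h_o·2πr_oL) = 1/(18.3×2π×0.0507×9.04) = 0.01898 K/W
R_total = 0.7077 K/W
Q = ΔT/R_total = 191/0.7077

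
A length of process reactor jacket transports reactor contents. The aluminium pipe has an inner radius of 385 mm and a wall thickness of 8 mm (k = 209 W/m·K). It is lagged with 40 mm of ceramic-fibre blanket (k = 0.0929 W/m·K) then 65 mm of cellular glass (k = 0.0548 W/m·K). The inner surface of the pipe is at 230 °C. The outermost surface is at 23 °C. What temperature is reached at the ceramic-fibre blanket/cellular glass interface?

T ≈ 170 °C

Treating each annulus and film as a series resistance:
R_aluminium pipe wall = ln(393/385)/(2π×209×1) = 1.566×10^-5 K/W
R_ceramic-fibre blanket = ln(433/393)/(2π×0.0929×1) = 0.1661 K/W
R_cellular glass = ln(498/433)/(2π×0.0548×1) = 0.4062 K/W
R_total = 0.5723 K/W
Q = ΔT/R_total = 207/0.5723
Q = 362 W/m
T_interface = T_inner − Q·ΣR(inner→interface) = 230 − 362×0.1661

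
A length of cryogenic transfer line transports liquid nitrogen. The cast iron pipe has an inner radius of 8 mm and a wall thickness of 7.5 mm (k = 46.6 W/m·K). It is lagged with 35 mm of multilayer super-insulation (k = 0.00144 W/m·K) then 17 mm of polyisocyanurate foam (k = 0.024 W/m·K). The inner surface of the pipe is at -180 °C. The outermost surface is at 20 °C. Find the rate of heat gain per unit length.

Radial resistances (cylindrical: R_cond = ln(r_o/r_i)/(2πkL), R_conv = 1/(h·2πrL)):
R_cast iron pipe wall = ln(15.5/8)/(2π×46.6×1) = 0.002259 K/W
R_multilayer super-insulation = ln(50.5/15.5)/(2π×0.00144×1) = 130.5 K/W
R_polyisocyanurate foam = ln(67.5/50.5)/(2π×0.024×1) = 1.924 K/W
R_total = 132.5 K/W
Q = ΔT/R_total = 200/132.5

q′ ≈ 1.51 W/m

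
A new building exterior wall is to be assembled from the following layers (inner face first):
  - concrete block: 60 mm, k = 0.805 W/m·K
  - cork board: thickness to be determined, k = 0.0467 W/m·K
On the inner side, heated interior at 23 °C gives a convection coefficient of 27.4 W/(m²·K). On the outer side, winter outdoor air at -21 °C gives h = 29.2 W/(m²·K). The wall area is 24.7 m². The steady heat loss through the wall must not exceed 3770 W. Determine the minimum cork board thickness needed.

Using the resistance-network approach (series):
R_inner film = 1/(h_i·A) = 1/(27.4×24.7) = 0.001478 K/W
R_concrete block = L/(kA) = 0.06/(0.805×24.7) = 0.003018 K/W
R_outer film = 1/(h_o·A) = 1/(29.2×24.7) = 0.001387 K/W
Sum of the known resistances R_other = 0.005882 K/W
Required total resistance R_tot = ΔT/Q_allow = 44/3770 = 0.01167 K/W
R_cork board = R_tot − R_other = 0.005789 K/W
L = R·k·A = 0.005789×0.0467×24.7

L ≈ 6.68 mm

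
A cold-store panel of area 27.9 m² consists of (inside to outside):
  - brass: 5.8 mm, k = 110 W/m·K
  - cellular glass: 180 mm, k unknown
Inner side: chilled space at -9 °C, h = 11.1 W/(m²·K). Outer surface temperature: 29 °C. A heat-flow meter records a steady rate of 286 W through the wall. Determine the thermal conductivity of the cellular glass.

Series thermal resistances:
R_inner film = 1/(h_i·A) = 1/(11.1×27.9) = 0.003229 K/W
R_brass = L/(kA) = 0.0058/(110×27.9) = 1.89×10^-6 K/W
Sum of known resistances R_other = 0.003231 K/W
Total R = ΔT/Q = 38/286 = 0.1329 K/W
R_cellular glass = R_total − R_other = 0.1296 K/W
k = L/(R·A) = 0.18/(0.1296×27.9)

k ≈ 0.0498 W/(m·K)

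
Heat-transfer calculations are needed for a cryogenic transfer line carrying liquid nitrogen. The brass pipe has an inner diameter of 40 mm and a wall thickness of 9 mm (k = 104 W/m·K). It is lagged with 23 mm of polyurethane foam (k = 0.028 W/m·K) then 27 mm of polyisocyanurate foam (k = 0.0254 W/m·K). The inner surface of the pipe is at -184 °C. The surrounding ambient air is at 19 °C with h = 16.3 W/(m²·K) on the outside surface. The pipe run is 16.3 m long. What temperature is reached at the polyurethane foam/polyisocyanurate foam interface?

T ≈ -72.9 °C

Per-layer cylindrical resistances, series-summed:
R_brass pipe wall = ln(29/20)/(2π×104×16.3) = 3.488×10^-5 K/W
R_polyurethane foam = ln(52/29)/(2π×0.028×16.3) = 0.2036 K/W
R_polyisocyanurate foam = ln(79/52)/(2π×0.0254×16.3) = 0.1608 K/W
R_outer film = 1/(h_o·2πr_oL) = 1/(16.3×2π×0.079×16.3) = 0.007583 K/W
R_total = 0.372 K/W
Q = ΔT/R_total = 203/0.372
Q = 546 W
T_interface = T_inner + Q·ΣR(inner→interface) = -184 + 546×0.2037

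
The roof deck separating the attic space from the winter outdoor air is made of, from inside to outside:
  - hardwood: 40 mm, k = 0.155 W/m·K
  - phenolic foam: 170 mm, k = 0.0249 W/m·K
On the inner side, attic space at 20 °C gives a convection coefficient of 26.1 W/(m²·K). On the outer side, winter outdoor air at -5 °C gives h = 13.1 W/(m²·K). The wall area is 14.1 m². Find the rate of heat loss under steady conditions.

Treating each layer as a thermal resistance in series:
R_inner film = 1/(h_i·A) = 1/(26.1×14.1) = 0.002717 K/W
R_hardwood = L/(kA) = 0.04/(0.155×14.1) = 0.0183 K/W
R_phenolic foam = L/(kA) = 0.17/(0.0249×14.1) = 0.4842 K/W
R_outer film = 1/(h_o·A) = 1/(13.1×14.1) = 0.005414 K/W
R_total = 0.5106 K/W
Q = ΔT / R_total = 25 / 0.5106

Q ≈ 49 W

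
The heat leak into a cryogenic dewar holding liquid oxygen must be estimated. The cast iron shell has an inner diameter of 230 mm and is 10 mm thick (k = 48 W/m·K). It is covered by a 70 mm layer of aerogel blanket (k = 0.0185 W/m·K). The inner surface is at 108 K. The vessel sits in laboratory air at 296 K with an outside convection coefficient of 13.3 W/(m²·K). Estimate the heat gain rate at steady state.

For a spherical shell R = (1/r₁ − 1/r₂)/(4πk); film R = 1/(h·4πr²). In series:
R_cast iron shell = (1/0.115 − 1/0.125)/(4π×48) = 0.001153 K/W
R_aerogel blanket = (1/0.125 − 1/0.195)/(4π×0.0185) = 12.35 K/W
R_outer film = 1/(h·4πr_o²) = 1/(13.3×4π×0.195²) = 0.1574 K/W
R_total = 12.51 K/W
Q = ΔT/R_total = 188/12.51

Q ≈ 15 W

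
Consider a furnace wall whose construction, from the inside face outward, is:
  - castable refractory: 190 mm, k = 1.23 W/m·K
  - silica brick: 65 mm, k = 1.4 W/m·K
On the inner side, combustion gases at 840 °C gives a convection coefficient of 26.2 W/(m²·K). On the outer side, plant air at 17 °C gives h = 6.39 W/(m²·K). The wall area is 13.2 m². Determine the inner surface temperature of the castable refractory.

Model the wall as resistances in series:
R_inner film = 1/(h_i·A) = 1/(26.2×13.2) = 0.002892 K/W
R_castable refractory = L/(kA) = 0.19/(1.23×13.2) = 0.0117 K/W
R_silica brick = L/(kA) = 0.065/(1.4×13.2) = 0.003517 K/W
R_outer film = 1/(h_o·A) = 1/(6.39×13.2) = 0.01186 K/W
R_total = 0.02997 K/W;  Q = ΔT/R_total = 823/0.02997 = 27460 W
T_interface = T_inner − Q·ΣR(inner→interface) = 840 − 27500×0.002892

T ≈ 761 °C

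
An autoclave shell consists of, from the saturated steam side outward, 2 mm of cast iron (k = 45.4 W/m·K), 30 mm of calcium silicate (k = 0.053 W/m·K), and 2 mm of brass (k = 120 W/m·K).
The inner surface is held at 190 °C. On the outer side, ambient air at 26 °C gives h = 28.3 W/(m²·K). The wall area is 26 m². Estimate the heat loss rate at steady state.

Model the wall as resistances in series:
R_cast iron = L/(kA) = 0.002/(45.4×26) = 1.694×10^-6 K/W
R_calcium silicate = L/(kA) = 0.03/(0.053×26) = 0.02177 K/W
R_brass = L/(kA) = 0.002/(120×26) = 6.41×10^-7 K/W
R_outer film = 1/(h_o·A) = 1/(28.3×26) = 0.001359 K/W
R_total = 0.02313 K/W
Q = ΔT / R_total = 164 / 0.02313

Q ≈ 7090 W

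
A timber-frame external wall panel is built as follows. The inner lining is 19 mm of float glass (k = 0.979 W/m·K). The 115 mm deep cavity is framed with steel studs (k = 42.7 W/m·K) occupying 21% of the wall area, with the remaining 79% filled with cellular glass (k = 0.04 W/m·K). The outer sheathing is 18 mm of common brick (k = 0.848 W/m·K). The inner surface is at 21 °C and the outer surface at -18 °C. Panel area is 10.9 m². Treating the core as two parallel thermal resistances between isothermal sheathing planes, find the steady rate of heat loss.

Sheathing layers in series; stud and cavity paths in parallel between them.
R_inner = 0.019/(0.979×10.9) = 0.001781 K/W
R_stud  = 0.115/(42.7×0.21×10.9) = 0.001177 K/W
R_cav   = 0.115/(0.04×0.79×10.9) = 0.3339 K/W
1/R_core = 1/R_stud + 1/R_cav → R_core = 0.001172 K/W
R_outer = 0.018/(0.848×10.9) = 0.001947 K/W
R_total = 0.0049 K/W
Q = ΔT/R_total = 39/0.0049

Q ≈ 7960 W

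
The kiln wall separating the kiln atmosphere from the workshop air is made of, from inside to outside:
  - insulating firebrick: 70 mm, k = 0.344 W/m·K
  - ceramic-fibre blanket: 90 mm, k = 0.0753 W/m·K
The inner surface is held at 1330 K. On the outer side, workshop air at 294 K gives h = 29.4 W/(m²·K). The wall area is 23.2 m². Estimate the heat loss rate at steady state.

Q ≈ 16800 W

Model the wall as resistances in series:
R_insulating firebrick = L/(kA) = 0.07/(0.344×23.2) = 0.008771 K/W
R_ceramic-fibre blanket = L/(kA) = 0.09/(0.0753×23.2) = 0.05152 K/W
R_outer film = 1/(h_o·A) = 1/(29.4×23.2) = 0.001466 K/W
R_total = 0.06176 K/W
Q = ΔT / R_total = 1036 / 0.06176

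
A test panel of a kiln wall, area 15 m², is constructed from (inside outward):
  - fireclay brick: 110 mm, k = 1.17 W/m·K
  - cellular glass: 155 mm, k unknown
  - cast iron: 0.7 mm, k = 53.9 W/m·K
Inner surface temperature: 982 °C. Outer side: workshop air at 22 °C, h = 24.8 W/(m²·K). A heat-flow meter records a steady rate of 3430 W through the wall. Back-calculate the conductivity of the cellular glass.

k ≈ 0.0381 W/(m·K)

Series thermal resistances:
R_fireclay brick = L/(kA) = 0.11/(1.17×15) = 0.006268 K/W
R_cast iron = L/(kA) = 0.0007/(53.9×15) = 8.658×10^-7 K/W
R_outer film = 1/(h_o·A) = 1/(24.8×15) = 0.002688 K/W
Sum of known resistances R_other = 0.008957 K/W
Total R = ΔT/Q = 960/3430 = 0.2799 K/W
R_cellular glass = R_total − R_other = 0.2709 K/W
k = L/(R·A) = 0.155/(0.2709×15)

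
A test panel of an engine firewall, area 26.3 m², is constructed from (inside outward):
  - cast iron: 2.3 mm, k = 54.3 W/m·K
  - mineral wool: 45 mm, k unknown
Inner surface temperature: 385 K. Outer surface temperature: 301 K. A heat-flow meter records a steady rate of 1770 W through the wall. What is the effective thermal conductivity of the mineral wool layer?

k ≈ 0.0361 W/(m·K)

Using the resistance-network approach (series):
R_cast iron = L/(kA) = 0.0023/(54.3×26.3) = 1.611×10^-6 K/W
Sum of known resistances R_other = 1.611×10^-6 K/W
Total R = ΔT/Q = 84/1770 = 0.04746 K/W
R_mineral wool = R_total − R_other = 0.04746 K/W
k = L/(R·A) = 0.045/(0.04746×26.3)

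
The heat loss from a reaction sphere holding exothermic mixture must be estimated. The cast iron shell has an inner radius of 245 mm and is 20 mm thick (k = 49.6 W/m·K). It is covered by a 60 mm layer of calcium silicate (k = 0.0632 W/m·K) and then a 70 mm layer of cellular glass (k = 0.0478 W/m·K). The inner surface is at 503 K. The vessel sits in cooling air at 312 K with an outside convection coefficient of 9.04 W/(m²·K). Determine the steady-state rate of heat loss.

Q ≈ 104 W

Spherical conduction: R = (1/r_in − 1/r_out)/(4πk) per layer; series-sum.
R_cast iron shell = (1/0.245 − 1/0.265)/(4π×49.6) = 4.942×10^-4 K/W
R_calcium silicate = (1/0.265 − 1/0.325)/(4π×0.0632) = 0.8772 K/W
R_cellular glass = (1/0.325 − 1/0.395)/(4π×0.0478) = 0.9078 K/W
R_outer film = 1/(h·4πr_o²) = 1/(9.04×4π×0.395²) = 0.05642 K/W
R_total = 1.842 K/W
Q = ΔT/R_total = 191/1.842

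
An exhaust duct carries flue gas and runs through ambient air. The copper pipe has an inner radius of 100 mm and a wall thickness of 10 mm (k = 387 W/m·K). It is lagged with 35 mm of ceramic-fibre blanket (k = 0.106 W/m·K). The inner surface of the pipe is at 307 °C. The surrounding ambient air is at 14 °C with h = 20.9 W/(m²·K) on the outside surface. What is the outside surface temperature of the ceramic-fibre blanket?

T ≈ 46.9 °C

For a radial system each layer contributes R = ln(r_out/r_in)/(2πkL); films add R = 1/(hA).
R_copper pipe wall = ln(110/100)/(2π×387×1) = 3.92×10^-5 K/W
R_ceramic-fibre blanket = ln(145/110)/(2π×0.106×1) = 0.4148 K/W
R_outer film = 1/(h_o·2πr_oL) = 1/(20.9×2π×0.145×1) = 0.05252 K/W
R_total = 0.4673 K/W
Q = ΔT/R_total = 293/0.4673
Q = 627 W/m
T_interface = T_inner − Q·ΣR(inner→interface) = 307 − 627×0.4148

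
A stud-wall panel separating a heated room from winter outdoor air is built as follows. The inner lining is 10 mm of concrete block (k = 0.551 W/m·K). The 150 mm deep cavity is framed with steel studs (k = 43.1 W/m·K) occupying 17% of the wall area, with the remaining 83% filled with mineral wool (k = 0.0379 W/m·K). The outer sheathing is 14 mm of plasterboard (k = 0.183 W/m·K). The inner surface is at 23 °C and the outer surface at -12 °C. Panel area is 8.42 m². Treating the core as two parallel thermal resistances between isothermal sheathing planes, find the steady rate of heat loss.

Sheathing layers in series; stud and cavity paths in parallel between them.
R_inner = 0.01/(0.551×8.42) = 0.002155 K/W
R_stud  = 0.15/(43.1×0.17×8.42) = 0.002431 K/W
R_cav   = 0.15/(0.0379×0.83×8.42) = 0.5663 K/W
1/R_core = 1/R_stud + 1/R_cav → R_core = 0.002421 K/W
R_outer = 0.014/(0.183×8.42) = 0.009086 K/W
R_total = 0.01366 K/W
Q = ΔT/R_total = 35/0.01366

Q ≈ 2560 W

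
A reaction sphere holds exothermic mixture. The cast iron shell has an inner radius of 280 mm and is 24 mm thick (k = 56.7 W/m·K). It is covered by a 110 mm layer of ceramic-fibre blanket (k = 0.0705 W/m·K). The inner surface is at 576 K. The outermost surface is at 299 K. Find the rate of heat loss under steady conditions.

Each spherical layer contributes R = (1/r_i − 1/r_o)/(4πk):
R_cast iron shell = (1/0.28 − 1/0.304)/(4π×56.7) = 3.957×10^-4 K/W
R_ceramic-fibre blanket = (1/0.304 − 1/0.414)/(4π×0.0705) = 0.9866 K/W
R_total = 0.9869 K/W
Q = ΔT/R_total = 277/0.9869

Q ≈ 281 W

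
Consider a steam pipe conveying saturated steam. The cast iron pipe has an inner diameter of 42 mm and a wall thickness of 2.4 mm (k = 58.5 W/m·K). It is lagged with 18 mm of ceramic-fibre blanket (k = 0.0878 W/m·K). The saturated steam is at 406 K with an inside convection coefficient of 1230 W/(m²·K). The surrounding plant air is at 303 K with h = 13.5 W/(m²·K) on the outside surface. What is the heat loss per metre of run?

q′ ≈ 77.7 W/m

Treating each annulus and film as a series resistance:
R_inner film = 1/(h_i·2πr₁L) = 1/(1230×2π×0.021×1) = 0.006162 K/W
R_cast iron pipe wall = ln(23.4/21)/(2π×58.5×1) = 2.944×10^-4 K/W
R_ceramic-fibre blanket = ln(41.4/23.4)/(2π×0.0878×1) = 1.034 K/W
R_outer film = 1/(h_o·2πr_oL) = 1/(13.5×2π×0.0414×1) = 0.2848 K/W
R_total = 1.325 K/W
Q = ΔT/R_total = 103/1.325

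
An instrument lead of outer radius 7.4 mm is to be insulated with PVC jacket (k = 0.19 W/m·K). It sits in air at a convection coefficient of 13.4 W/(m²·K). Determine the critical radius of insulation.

For a cylinder r_cr = k/h = 0.19/13.4
r_cr = 14.2 mm; since the bare radius (7.4 mm) is below r_cr, adding a thin layer of insulation will *increase* heat loss.

r_cr ≈ 14.2 mm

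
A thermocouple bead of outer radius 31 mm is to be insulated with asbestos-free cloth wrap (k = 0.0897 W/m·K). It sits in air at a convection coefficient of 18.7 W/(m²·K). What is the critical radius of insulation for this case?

r_cr ≈ 9.59 mm

For a sphere r_cr = 2k/h = 2×0.0897/18.7
r_cr = 9.59 mm; since the bare radius (31 mm) is above r_cr, any added insulation will reduce heat loss.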